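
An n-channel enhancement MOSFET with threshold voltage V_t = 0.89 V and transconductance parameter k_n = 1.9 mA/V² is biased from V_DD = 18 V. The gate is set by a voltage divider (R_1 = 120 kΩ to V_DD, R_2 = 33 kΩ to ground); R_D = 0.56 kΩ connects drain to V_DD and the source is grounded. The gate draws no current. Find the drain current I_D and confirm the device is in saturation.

V_G = V_DD·R_2/(R_1+R_2) = 18×33/153 = 3.88 V. With the source grounded, V_GS = V_G = 3.88 V.
Assume saturation: I_D = (k_n/2)(V_GS − V_t)² = (1.9/2)×(3.88 − 0.89)² = 0.95×2.99² = 8.51 mA.
V_DS = V_DD − I_D·R_D = 18 − 8.51×0.56 = 13.2 V.
Saturation requires V_DS ≥ V_GS − V_t = 2.99 V; 13.2 ≥ 2.99 ✓.

I_D ≈ 8.5 mA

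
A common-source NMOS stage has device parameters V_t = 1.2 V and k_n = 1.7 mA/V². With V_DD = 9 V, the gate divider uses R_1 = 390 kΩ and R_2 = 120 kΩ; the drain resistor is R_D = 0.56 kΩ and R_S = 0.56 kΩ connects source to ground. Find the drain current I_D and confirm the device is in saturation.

I_D ≈ 0.41 mA

V_G = V_DD·R_2/(R_1+R_2) = 9×120/510 = 2.12 V.
Assume saturation: I_D = (k_n/2)(V_GS − V_t)² with V_GS = V_G − I_D·R_S = 2.12 − 0.56·I_D.
Substituting gives 0.267·I_D² − 1.87·I_D + 0.716 = 0, with roots I_D = 0.405 or 6.62 mA.
The root I_D = 6.62 mA gives V_GS = -1.59 V ≤ V_t, so take I_D = 0.405 mA.
Then V_GS = 1.89 V and V_DS = V_DD − I_D(R_D+R_S) = 9 − 0.405×1.12 = 8.55 V.
Saturation requires V_DS ≥ V_GS − V_t = 0.691 V; 8.55 ≥ 0.691 ✓.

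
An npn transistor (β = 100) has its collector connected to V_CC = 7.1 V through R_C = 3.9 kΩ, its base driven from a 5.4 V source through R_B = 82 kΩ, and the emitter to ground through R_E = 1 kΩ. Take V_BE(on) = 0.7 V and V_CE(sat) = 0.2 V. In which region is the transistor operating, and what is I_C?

Assume active: I_B = (5.4 − 0.7)/(82 + 101×1) = 0.0257 mA, I_C = β·I_B = 2.57 mA.
Then V_CE = 7.1 − 2.57×3.9 − 2.59×1 = -5.51 V < 0.2 V — the active assumption fails.
Re-solve with V_CE = 0.2 V. KCL at the emitter: V_E/R_E = (V_BB−0.7−V_E)/R_B + (V_CC−0.2−V_E)/R_C, giving V_E = 1.44 V.
I_C = (V_CC − 0.2 − V_E)/R_C = (6.9 − 1.44)/3.9 = 1.4 mA.
Check: I_B = (4.7 − 1.44)/82 = 0.0398 mA, and β·I_B = 3.98 mA > I_C, confirming saturation.

saturation; I_C ≈ 1.4 mA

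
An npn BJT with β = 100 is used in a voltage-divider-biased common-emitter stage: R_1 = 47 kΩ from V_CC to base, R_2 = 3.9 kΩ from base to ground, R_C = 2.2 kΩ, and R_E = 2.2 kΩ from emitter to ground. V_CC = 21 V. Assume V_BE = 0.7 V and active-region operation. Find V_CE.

Thevenize the base divider: V_Th = V_CC·R_2/(R_1+R_2) = 21×3.9/50.9 = 1.61 V, R_Th = R_1‖R_2 = 3.6 kΩ.
Base-emitter loop: V_Th = I_B·R_Th + V_BE + (β+1)I_B·R_E, so I_B = (1.61 − 0.7) / (3.6 + 101×2.2) = 0.00403 mA.
I_C = β·I_B = 100×0.00403 = 0.403 mA, and I_E = (β+1)I_B = 0.407 mA.
V_CE = V_CC − I_C·R_C − I_E·R_E = 21 − 0.403×2.2 − 0.407×2.2 = 19.2 V.
V_CE = 19.2 V > 0.2 V confirms active-region operation.

V_CE ≈ 19 V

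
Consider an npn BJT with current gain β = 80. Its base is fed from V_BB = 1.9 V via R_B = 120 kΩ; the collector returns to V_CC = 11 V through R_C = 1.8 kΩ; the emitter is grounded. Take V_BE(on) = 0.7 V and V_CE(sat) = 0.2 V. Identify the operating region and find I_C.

Assume active. Base-emitter loop: I_B = (V_BB − V_BE)/R_B = (1.9 − 0.7)/120 = 0.01 mA.
I_C = β·I_B = 80×0.01 = 0.8 mA.
V_CE = V_CC − I_C·R_C = 11 − 0.8×1.8 = 9.56 V > V_CE(sat), so the active-region assumption holds.

active; I_C ≈ 0.8 mA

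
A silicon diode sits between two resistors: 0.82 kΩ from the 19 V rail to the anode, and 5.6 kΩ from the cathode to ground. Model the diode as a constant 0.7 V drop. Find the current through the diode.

The two resistors are in series with the diode, so KVL gives 19 = I·0.82 + 0.7 + I·5.6.
I = (19 − 0.7) / (0.82 + 5.6) kΩ = 18.3 / 6.42 = 2.85 mA.

I ≈ 2.9 mA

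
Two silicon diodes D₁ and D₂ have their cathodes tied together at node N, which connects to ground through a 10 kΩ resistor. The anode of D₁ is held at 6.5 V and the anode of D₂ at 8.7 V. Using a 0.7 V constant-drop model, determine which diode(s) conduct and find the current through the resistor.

Assume both conduct. Then node N would need to be at both 6.5−0.7 = 5.8 V and 8.7−0.7 = 8 V, which is impossible.
Assume only D₂ conducts: V_N = 8.7 − 0.7 = 8 V, so I_R = 8/10 = 0.8 mA.
Check D₁: its anode-to-cathode voltage is 6.5 − 8 = -1.5 V < 0.7 V, so it is off. The assumption is consistent.

Only D₂ conducts; I_R ≈ 0.8 mA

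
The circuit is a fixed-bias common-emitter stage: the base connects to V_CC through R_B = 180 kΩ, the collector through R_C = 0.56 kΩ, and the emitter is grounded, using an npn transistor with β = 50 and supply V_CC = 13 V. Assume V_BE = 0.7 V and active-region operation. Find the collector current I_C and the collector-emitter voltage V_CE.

I_C ≈ 3.4 mA, V_CE ≈ 11 V

Base loop: V_CC = I_B·R_B + V_BE, so I_B = (13 − 0.7)/180 kΩ = 0.0683 mA.
In the active region I_C = β·I_B = 50 × 0.0683 = 3.42 mA.
Collector loop: V_CE = V_CC − I_C·R_C = 13 − 3.42×0.56 = 11.1 V.
Since V_CE = 11.1 V > V_CE(sat) ≈ 0.2 V, the transistor is in the active region as assumed.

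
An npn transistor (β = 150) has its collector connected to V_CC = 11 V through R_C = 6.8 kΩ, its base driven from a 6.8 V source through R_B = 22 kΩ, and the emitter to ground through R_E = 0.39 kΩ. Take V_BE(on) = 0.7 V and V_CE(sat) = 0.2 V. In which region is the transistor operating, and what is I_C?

Assume active: I_B = (6.8 − 0.7)/(22 + 151×0.39) = 0.0754 mA, I_C = β·I_B = 11.3 mA.
Then V_CE = 11 − 11.3×6.8 − 11.4×0.39 = -70.4 V < 0.2 V — the active assumption fails.
Re-solve with V_CE = 0.2 V. KCL at the emitter: V_E/R_E = (V_BB−0.7−V_E)/R_B + (V_CC−0.2−V_E)/R_C, giving V_E = 0.677 V.
I_C = (V_CC − 0.2 − V_E)/R_C = (10.8 − 0.677)/6.8 = 1.49 mA.
Check: I_B = (6.1 − 0.677)/22 = 0.247 mA, and β·I_B = 37 mA > I_C, confirming saturation.

saturation; I_C ≈ 1.5 mA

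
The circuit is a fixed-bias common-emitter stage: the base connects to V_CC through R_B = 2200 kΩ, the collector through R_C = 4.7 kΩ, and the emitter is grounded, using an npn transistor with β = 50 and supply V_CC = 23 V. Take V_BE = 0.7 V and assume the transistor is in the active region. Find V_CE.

Base loop: V_CC = I_B·R_B + V_BE, so I_B = (23 − 0.7)/2200 kΩ = 0.0101 mA.
In the active region I_C = β·I_B = 50 × 0.0101 = 0.507 mA.
Collector loop: V_CE = V_CC − I_C·R_C = 23 − 0.507×4.7 = 20.6 V.
Since V_CE = 20.6 V > V_CE(sat) ≈ 0.2 V, the transistor is in the active region as assumed.

V_CE ≈ 21 V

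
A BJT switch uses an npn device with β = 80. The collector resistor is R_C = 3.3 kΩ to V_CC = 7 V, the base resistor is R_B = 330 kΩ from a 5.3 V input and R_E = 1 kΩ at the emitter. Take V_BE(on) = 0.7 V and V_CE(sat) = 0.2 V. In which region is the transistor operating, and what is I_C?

Assume active. Base-emitter loop: I_B = (V_BB − V_BE)/(R_B + (β+1)R_E) = (5.3 − 0.7)/(330 + 81×1) = 0.0112 mA.
I_C = β·I_B = 80×0.0112 = 0.895 mA.
V_CE = V_CC − I_C·R_C − I_E·R_E = 7 − 0.895×3.3 − 0.907×1 = 3.14 V > V_CE(sat), so the active-region assumption holds.

active; I_C ≈ 0.9 mA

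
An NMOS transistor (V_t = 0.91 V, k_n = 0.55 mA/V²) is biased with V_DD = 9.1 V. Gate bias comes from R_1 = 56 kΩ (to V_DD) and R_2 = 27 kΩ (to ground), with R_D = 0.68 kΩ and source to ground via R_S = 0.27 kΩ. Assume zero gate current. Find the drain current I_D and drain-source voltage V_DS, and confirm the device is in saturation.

V_G = V_DD·R_2/(R_1+R_2) = 9.1×27/83 = 2.96 V.
Assume saturation: I_D = (k_n/2)(V_GS − V_t)² with V_GS = V_G − I_D·R_S = 2.96 − 0.27·I_D.
Substituting gives 0.02·I_D² − 1.3·I_D + 1.16 = 0, with roots I_D = 0.899 or 64.2 mA.
The root I_D = 64.2 mA gives V_GS = -14.4 V ≤ V_t, so take I_D = 0.899 mA.
Then V_GS = 2.72 V and V_DS = V_DD − I_D(R_D+R_S) = 9.1 − 0.899×0.95 = 8.25 V.
Saturation requires V_DS ≥ V_GS − V_t = 1.81 V; 8.25 ≥ 1.81 ✓.

I_D ≈ 0.9 mA, V_DS ≈ 8.2 V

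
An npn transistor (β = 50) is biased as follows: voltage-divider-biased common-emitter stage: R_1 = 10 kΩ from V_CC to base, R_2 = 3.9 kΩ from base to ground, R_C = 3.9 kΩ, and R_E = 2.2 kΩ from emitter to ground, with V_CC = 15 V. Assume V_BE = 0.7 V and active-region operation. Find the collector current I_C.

Thevenize the base divider: V_Th = V_CC·R_2/(R_1+R_2) = 15×3.9/13.9 = 4.21 V, R_Th = R_1‖R_2 = 2.81 kΩ.
Base-emitter loop: V_Th = I_B·R_Th + V_BE + (β+1)I_B·R_E, so I_B = (4.21 − 0.7) / (2.81 + 51×2.2) = 0.0305 mA.
I_C = β·I_B = 50×0.0305 = 1.53 mA, and I_E = (β+1)I_B = 1.56 mA.
V_CE = V_CC − I_C·R_C − I_E·R_E = 15 − 1.53×3.9 − 1.56×2.2 = 5.63 V.
V_CE = 5.63 V > 0.2 V confirms active-region operation.

I_C ≈ 1.5 mA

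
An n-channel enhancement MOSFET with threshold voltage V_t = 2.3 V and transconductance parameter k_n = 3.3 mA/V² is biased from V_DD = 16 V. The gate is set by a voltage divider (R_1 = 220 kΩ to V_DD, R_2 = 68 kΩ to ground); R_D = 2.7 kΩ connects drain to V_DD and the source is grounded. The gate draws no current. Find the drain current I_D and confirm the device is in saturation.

I_D ≈ 3.6 mA

V_G = V_DD·R_2/(R_1+R_2) = 16×68/288 = 3.78 V. With the source grounded, V_GS = V_G = 3.78 V.
Assume saturation: I_D = (k_n/2)(V_GS − V_t)² = (3.3/2)×(3.78 − 2.3)² = 1.65×1.48² = 3.6 mA.
V_DS = V_DD − I_D·R_D = 16 − 3.6×2.7 = 6.27 V.
Saturation requires V_DS ≥ V_GS − V_t = 1.48 V; 6.27 ≥ 1.48 ✓.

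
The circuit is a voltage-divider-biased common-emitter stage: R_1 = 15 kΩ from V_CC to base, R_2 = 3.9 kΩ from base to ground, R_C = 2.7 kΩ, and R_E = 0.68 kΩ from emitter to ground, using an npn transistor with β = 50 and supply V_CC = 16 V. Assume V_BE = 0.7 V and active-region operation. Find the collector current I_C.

I_C ≈ 3.4 mA

Thevenize the base divider: V_Th = V_CC·R_2/(R_1+R_2) = 16×3.9/18.9 = 3.3 V, R_Th = R_1‖R_2 = 3.1 kΩ.
Base-emitter loop: V_Th = I_B·R_Th + V_BE + (β+1)I_B·R_E, so I_B = (3.3 − 0.7) / (3.1 + 51×0.68) = 0.0689 mA.
I_C = β·I_B = 50×0.0689 = 3.44 mA, and I_E = (β+1)I_B = 3.51 mA.
V_CE = V_CC − I_C·R_C − I_E·R_E = 16 − 3.44×2.7 − 3.51×0.68 = 4.31 V.
V_CE = 4.31 V > 0.2 V confirms active-region operation.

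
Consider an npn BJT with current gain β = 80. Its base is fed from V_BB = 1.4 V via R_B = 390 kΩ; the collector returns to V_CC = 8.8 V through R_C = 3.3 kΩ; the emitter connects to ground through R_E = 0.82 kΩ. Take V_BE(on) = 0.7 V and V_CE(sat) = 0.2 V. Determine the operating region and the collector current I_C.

Assume active. Base-emitter loop: I_B = (V_BB − V_BE)/(R_B + (β+1)R_E) = (1.4 − 0.7)/(390 + 81×0.82) = 0.00153 mA.
I_C = β·I_B = 80×0.00153 = 0.123 mA.
V_CE = V_CC − I_C·R_C − I_E·R_E = 8.8 − 0.123×3.3 − 0.124×0.82 = 8.29 V > V_CE(sat), so the active-region assumption holds.

active; I_C ≈ 0.12 mA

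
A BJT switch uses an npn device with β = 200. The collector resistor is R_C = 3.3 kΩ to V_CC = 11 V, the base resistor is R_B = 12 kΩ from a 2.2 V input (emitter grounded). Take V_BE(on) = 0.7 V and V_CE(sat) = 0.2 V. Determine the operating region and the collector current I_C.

saturation; I_C ≈ 3.3 mA

Assume active: I_B = (2.2 − 0.7)/12 = 0.125 mA, giving I_C = β·I_B = 25 mA.
But then V_CE = 11 − 25×3.3 = -71.5 V < V_CE(sat) = 0.2 V — impossible in the active region.
So the transistor is saturated. With V_CE = 0.2 V, I_C = (V_CC − 0.2)/R_C = 10.8/3.3 = 3.27 mA.
Check: β·I_B = 25 mA > I_C = 3.27 mA, confirming saturation.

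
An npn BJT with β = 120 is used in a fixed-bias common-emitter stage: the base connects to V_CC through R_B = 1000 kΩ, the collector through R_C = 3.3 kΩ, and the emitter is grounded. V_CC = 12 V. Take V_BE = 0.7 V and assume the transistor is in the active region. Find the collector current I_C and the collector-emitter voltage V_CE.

I_C ≈ 1.4 mA, V_CE ≈ 7.5 V

Base loop: V_CC = I_B·R_B + V_BE, so I_B = (12 − 0.7)/1000 kΩ = 0.0113 mA.
In the active region I_C = β·I_B = 120 × 0.0113 = 1.36 mA.
Collector loop: V_CE = V_CC − I_C·R_C = 12 − 1.36×3.3 = 7.53 V.
Since V_CE = 7.53 V > V_CE(sat) ≈ 0.2 V, the transistor is in the active region as assumed.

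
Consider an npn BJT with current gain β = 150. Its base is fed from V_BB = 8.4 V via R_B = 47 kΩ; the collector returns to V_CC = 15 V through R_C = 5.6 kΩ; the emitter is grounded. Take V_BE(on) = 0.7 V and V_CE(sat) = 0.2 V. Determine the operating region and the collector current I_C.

saturation; I_C ≈ 2.6 mA

Assume active: I_B = (8.4 − 0.7)/47 = 0.164 mA, giving I_C = β·I_B = 24.6 mA.
But then V_CE = 15 − 24.6×5.6 = -123 V < V_CE(sat) = 0.2 V — impossible in the active region.
So the transistor is saturated. With V_CE = 0.2 V, I_C = (V_CC − 0.2)/R_C = 14.8/5.6 = 2.64 mA.
Check: β·I_B = 24.6 mA > I_C = 2.64 mA, confirming saturation.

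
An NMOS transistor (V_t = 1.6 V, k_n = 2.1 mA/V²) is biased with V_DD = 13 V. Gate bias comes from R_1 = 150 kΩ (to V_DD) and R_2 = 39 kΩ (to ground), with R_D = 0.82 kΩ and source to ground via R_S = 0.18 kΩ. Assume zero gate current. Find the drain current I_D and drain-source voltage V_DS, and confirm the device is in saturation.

V_G = V_DD·R_2/(R_1+R_2) = 13×39/189 = 2.68 V.
Assume saturation: I_D = (k_n/2)(V_GS − V_t)² with V_GS = V_G − I_D·R_S = 2.68 − 0.18·I_D.
Substituting gives 0.034·I_D² − 1.41·I_D + 1.23 = 0, with roots I_D = 0.892 or 40.5 mA.
The root I_D = 40.5 mA gives V_GS = -4.61 V ≤ V_t, so take I_D = 0.892 mA.
Then V_GS = 2.52 V and V_DS = V_DD − I_D(R_D+R_S) = 13 − 0.892×1 = 12.1 V.
Saturation requires V_DS ≥ V_GS − V_t = 0.922 V; 12.1 ≥ 0.922 ✓.

I_D ≈ 0.89 mA, V_DS ≈ 12 V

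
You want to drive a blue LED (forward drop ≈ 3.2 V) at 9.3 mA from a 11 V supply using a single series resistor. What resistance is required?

R ≈ 0.84 kΩ

The resistor drops V_S − V_D = 11 − 3.2 = 7.8 V at 9.3 mA.
R = 7.8 V / 9.3 mA = 0.839 kΩ.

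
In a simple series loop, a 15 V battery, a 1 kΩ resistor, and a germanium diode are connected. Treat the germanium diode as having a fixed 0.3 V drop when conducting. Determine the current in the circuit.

KVL around the loop: 15 = V_D + I·R = 0.3 + I × 1 kΩ.
So I = (15 − 0.3) / 1 kΩ = 14.7 / 1 = 14.7 mA.

I ≈ 15 mA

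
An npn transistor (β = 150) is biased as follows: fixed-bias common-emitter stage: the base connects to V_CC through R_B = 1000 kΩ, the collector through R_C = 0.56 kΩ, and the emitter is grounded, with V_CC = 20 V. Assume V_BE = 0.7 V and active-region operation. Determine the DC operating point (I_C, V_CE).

I_C ≈ 2.9 mA, V_CE ≈ 18 V

Base loop: V_CC = I_B·R_B + V_BE, so I_B = (20 − 0.7)/1000 kΩ = 0.0193 mA.
In the active region I_C = β·I_B = 150 × 0.0193 = 2.9 mA.
Collector loop: V_CE = V_CC − I_C·R_C = 20 − 2.9×0.56 = 18.4 V.
Since V_CE = 18.4 V > V_CE(sat) ≈ 0.2 V, the transistor is in the active region as assumed.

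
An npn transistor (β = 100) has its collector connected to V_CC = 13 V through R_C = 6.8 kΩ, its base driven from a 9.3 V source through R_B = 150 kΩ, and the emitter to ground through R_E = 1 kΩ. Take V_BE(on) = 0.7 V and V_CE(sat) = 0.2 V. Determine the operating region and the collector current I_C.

Assume active: I_B = (9.3 − 0.7)/(150 + 101×1) = 0.0343 mA, I_C = β·I_B = 3.43 mA.
Then V_CE = 13 − 3.43×6.8 − 3.46×1 = -13.8 V < 0.2 V — the active assumption fails.
Re-solve with V_CE = 0.2 V. KCL at the emitter: V_E/R_E = (V_BB−0.7−V_E)/R_B + (V_CC−0.2−V_E)/R_C, giving V_E = 1.68 V.
I_C = (V_CC − 0.2 − V_E)/R_C = (12.8 − 1.68)/6.8 = 1.64 mA.
Check: I_B = (8.6 − 1.68)/150 = 0.0461 mA, and β·I_B = 4.61 mA > I_C, confirming saturation.

saturation; I_C ≈ 1.6 mA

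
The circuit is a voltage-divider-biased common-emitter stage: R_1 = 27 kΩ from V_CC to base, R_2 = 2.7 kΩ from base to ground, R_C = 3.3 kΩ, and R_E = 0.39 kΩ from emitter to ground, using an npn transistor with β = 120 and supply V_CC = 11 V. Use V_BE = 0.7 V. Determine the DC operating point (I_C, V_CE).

I_C ≈ 0.73 mA, V_CE ≈ 8.3 V

Thevenize the base divider: V_Th = V_CC·R_2/(R_1+R_2) = 11×2.7/29.7 = 1 V, R_Th = R_1‖R_2 = 2.45 kΩ.
Base-emitter loop: V_Th = I_B·R_Th + V_BE + (β+1)I_B·R_E, so I_B = (1 − 0.7) / (2.45 + 121×0.39) = 0.00604 mA.
I_C = β·I_B = 120×0.00604 = 0.725 mA, and I_E = (β+1)I_B = 0.731 mA.
V_CE = V_CC − I_C·R_C − I_E·R_E = 11 − 0.725×3.3 − 0.731×0.39 = 8.32 V.
V_CE = 8.32 V > 0.2 V confirms active-region operation.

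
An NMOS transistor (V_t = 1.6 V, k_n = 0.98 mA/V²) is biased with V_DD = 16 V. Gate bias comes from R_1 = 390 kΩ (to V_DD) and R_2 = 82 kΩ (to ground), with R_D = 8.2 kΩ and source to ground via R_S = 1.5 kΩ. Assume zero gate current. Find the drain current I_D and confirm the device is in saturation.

I_D ≈ 0.28 mA

V_G = V_DD·R_2/(R_1+R_2) = 16×82/472 = 2.78 V.
Assume saturation: I_D = (k_n/2)(V_GS − V_t)² with V_GS = V_G − I_D·R_S = 2.78 − 1.5·I_D.
Substituting gives 1.1·I_D² − 2.73·I_D + 0.682 = 0, with roots I_D = 0.281 or 2.2 mA.
The root I_D = 2.2 mA gives V_GS = -0.518 V ≤ V_t, so take I_D = 0.281 mA.
Then V_GS = 2.36 V and V_DS = V_DD − I_D(R_D+R_S) = 16 − 0.281×9.7 = 13.3 V.
Saturation requires V_DS ≥ V_GS − V_t = 0.758 V; 13.3 ≥ 0.758 ✓.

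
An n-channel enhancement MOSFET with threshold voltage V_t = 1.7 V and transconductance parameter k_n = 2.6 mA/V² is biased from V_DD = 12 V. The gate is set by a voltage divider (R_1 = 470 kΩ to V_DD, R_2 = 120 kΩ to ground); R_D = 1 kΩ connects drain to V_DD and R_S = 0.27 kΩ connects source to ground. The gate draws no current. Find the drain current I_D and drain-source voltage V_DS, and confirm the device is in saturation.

I_D ≈ 0.48 mA, V_DS ≈ 11 V

V_G = V_DD·R_2/(R_1+R_2) = 12×120/590 = 2.44 V.
Assume saturation: I_D = (k_n/2)(V_GS − V_t)² with V_GS = V_G − I_D·R_S = 2.44 − 0.27·I_D.
Substituting gives 0.0948·I_D² − 1.52·I_D + 0.713 = 0, with roots I_D = 0.484 or 15.6 mA.
The root I_D = 15.6 mA gives V_GS = -1.76 V ≤ V_t, so take I_D = 0.484 mA.
Then V_GS = 2.31 V and V_DS = V_DD − I_D(R_D+R_S) = 12 − 0.484×1.27 = 11.4 V.
Saturation requires V_DS ≥ V_GS − V_t = 0.61 V; 11.4 ≥ 0.61 ✓.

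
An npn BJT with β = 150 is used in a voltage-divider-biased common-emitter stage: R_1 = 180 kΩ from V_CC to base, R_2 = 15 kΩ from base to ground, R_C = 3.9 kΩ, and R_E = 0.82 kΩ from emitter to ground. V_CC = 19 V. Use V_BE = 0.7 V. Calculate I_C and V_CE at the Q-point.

Thevenize the base divider: V_Th = V_CC·R_2/(R_1+R_2) = 19×15/195 = 1.46 V, R_Th = R_1‖R_2 = 13.8 kΩ.
Base-emitter loop: V_Th = I_B·R_Th + V_BE + (β+1)I_B·R_E, so I_B = (1.46 − 0.7) / (13.8 + 151×0.82) = 0.00553 mA.
I_C = β·I_B = 150×0.00553 = 0.83 mA, and I_E = (β+1)I_B = 0.835 mA.
V_CE = V_CC − I_C·R_C − I_E·R_E = 19 − 0.83×3.9 − 0.835×0.82 = 15.1 V.
V_CE = 15.1 V > 0.2 V confirms active-region operation.

I_C ≈ 0.83 mA, V_CE ≈ 15 V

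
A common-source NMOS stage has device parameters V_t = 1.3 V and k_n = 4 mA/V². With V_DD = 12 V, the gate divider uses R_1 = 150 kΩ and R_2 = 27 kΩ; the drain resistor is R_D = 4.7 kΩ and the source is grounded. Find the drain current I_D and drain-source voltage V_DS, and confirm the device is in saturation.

V_G = V_DD·R_2/(R_1+R_2) = 12×27/177 = 1.83 V. With the source grounded, V_GS = V_G = 1.83 V.
Assume saturation: I_D = (k_n/2)(V_GS − V_t)² = (4/2)×(1.83 − 1.3)² = 2×0.531² = 0.563 mA.
V_DS = V_DD − I_D·R_D = 12 − 0.563×4.7 = 9.35 V.
Saturation requires V_DS ≥ V_GS − V_t = 0.531 V; 9.35 ≥ 0.531 ✓.

I_D ≈ 0.56 mA, V_DS ≈ 9.4 V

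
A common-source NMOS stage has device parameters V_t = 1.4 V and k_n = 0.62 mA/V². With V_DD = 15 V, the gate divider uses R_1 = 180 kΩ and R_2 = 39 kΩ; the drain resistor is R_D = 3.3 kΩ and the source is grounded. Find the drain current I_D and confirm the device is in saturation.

I_D ≈ 0.5 mA

V_G = V_DD·R_2/(R_1+R_2) = 15×39/219 = 2.67 V. With the source grounded, V_GS = V_G = 2.67 V.
Assume saturation: I_D = (k_n/2)(V_GS − V_t)² = (0.62/2)×(2.67 − 1.4)² = 0.31×1.27² = 0.501 mA.
V_DS = V_DD − I_D·R_D = 15 − 0.501×3.3 = 13.3 V.
Saturation requires V_DS ≥ V_GS − V_t = 1.27 V; 13.3 ≥ 1.27 ✓.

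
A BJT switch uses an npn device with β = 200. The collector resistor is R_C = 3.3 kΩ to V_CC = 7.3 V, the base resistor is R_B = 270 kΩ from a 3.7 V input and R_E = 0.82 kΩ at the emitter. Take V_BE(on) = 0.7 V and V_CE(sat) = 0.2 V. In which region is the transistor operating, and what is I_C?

active; I_C ≈ 1.4 mA

Assume active. Base-emitter loop: I_B = (V_BB − V_BE)/(R_B + (β+1)R_E) = (3.7 − 0.7)/(270 + 201×0.82) = 0.0069 mA.
I_C = β·I_B = 200×0.0069 = 1.38 mA.
V_CE = V_CC − I_C·R_C − I_E·R_E = 7.3 − 1.38×3.3 − 1.39×0.82 = 1.61 V > V_CE(sat), so the active-region assumption holds.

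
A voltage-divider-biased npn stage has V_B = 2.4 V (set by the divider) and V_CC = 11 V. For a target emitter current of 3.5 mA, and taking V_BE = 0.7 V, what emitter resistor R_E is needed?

R_E ≈ 0.49 kΩ

V_E = V_B − V_BE = 2.4 − 0.7 = 1.7 V.
R_E = V_E / I_E = 1.7 / 3.5 = 0.486 kΩ.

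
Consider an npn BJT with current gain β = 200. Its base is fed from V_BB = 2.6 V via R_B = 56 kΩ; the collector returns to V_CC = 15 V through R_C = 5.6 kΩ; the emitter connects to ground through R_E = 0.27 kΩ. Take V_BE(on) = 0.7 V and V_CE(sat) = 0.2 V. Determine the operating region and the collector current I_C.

saturation; I_C ≈ 2.5 mA

Assume active: I_B = (2.6 − 0.7)/(56 + 201×0.27) = 0.0172 mA, I_C = β·I_B = 3.45 mA.
Then V_CE = 15 − 3.45×5.6 − 3.46×0.27 = -5.23 V < 0.2 V — the active assumption fails.
Re-solve with V_CE = 0.2 V. KCL at the emitter: V_E/R_E = (V_BB−0.7−V_E)/R_B + (V_CC−0.2−V_E)/R_C, giving V_E = 0.686 V.
I_C = (V_CC − 0.2 − V_E)/R_C = (14.8 − 0.686)/5.6 = 2.52 mA.
Check: I_B = (1.9 − 0.686)/56 = 0.0217 mA, and β·I_B = 4.33 mA > I_C, confirming saturation.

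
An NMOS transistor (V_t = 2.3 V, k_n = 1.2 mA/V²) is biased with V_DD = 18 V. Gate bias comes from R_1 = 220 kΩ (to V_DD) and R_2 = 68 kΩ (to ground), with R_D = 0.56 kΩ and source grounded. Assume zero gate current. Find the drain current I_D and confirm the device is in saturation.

I_D ≈ 2.3 mA

V_G = V_DD·R_2/(R_1+R_2) = 18×68/288 = 4.25 V. With the source grounded, V_GS = V_G = 4.25 V.
Assume saturation: I_D = (k_n/2)(V_GS − V_t)² = (1.2/2)×(4.25 − 2.3)² = 0.6×1.95² = 2.28 mA.
V_DS = V_DD − I_D·R_D = 18 − 2.28×0.56 = 16.7 V.
Saturation requires V_DS ≥ V_GS − V_t = 1.95 V; 16.7 ≥ 1.95 ✓.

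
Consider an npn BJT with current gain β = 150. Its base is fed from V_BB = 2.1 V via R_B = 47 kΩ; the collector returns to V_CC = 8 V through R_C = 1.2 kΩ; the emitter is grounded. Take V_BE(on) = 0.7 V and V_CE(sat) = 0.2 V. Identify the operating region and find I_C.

active; I_C ≈ 4.5 mA

Assume active. Base-emitter loop: I_B = (V_BB − V_BE)/R_B = (2.1 − 0.7)/47 = 0.0298 mA.
I_C = β·I_B = 150×0.0298 = 4.47 mA.
V_CE = V_CC − I_C·R_C = 8 − 4.47×1.2 = 2.64 V > V_CE(sat), so the active-region assumption holds.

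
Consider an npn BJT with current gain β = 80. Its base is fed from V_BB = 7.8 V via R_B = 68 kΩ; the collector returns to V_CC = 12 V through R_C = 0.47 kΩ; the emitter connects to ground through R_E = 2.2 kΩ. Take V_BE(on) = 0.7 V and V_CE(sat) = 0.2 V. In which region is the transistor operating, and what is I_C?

Assume active. Base-emitter loop: I_B = (V_BB − V_BE)/(R_B + (β+1)R_E) = (7.8 − 0.7)/(68 + 81×2.2) = 0.0288 mA.
I_C = β·I_B = 80×0.0288 = 2.31 mA.
V_CE = V_CC − I_C·R_C − I_E·R_E = 12 − 2.31×0.47 − 2.34×2.2 = 5.78 V > V_CE(sat), so the active-region assumption holds.

active; I_C ≈ 2.3 mA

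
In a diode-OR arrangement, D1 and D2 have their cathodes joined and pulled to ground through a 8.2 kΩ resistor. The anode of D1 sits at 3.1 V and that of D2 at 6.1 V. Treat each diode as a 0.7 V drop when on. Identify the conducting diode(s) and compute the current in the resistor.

Assume both conduct. Then node N would need to be at both 3.1−0.7 = 2.4 V and 6.1−0.7 = 5.4 V, which is impossible.
Assume only D2 conducts: V_N = 6.1 − 0.7 = 5.4 V, so I_R = 5.4/8.2 = 0.659 mA.
Check D1: its anode-to-cathode voltage is 3.1 − 5.4 = -2.3 V < 0.7 V, so it is off. The assumption is consistent.

Only D2 conducts; I_R ≈ 0.66 mA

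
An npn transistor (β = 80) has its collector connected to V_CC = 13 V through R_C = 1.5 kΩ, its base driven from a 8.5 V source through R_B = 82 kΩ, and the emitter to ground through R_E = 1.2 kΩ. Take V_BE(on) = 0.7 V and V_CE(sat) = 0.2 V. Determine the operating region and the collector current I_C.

Assume active. Base-emitter loop: I_B = (V_BB − V_BE)/(R_B + (β+1)R_E) = (8.5 − 0.7)/(82 + 81×1.2) = 0.0435 mA.
I_C = β·I_B = 80×0.0435 = 3.48 mA.
V_CE = V_CC − I_C·R_C − I_E·R_E = 13 − 3.48×1.5 − 3.53×1.2 = 3.55 V > V_CE(sat), so the active-region assumption holds.

active; I_C ≈ 3.5 mA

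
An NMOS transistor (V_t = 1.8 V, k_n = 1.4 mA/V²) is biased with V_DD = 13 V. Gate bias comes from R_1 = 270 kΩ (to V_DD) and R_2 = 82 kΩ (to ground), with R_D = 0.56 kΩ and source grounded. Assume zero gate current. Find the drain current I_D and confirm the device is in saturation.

V_G = V_DD·R_2/(R_1+R_2) = 13×82/352 = 3.03 V. With the source grounded, V_GS = V_G = 3.03 V.
Assume saturation: I_D = (k_n/2)(V_GS − V_t)² = (1.4/2)×(3.03 − 1.8)² = 0.7×1.23² = 1.06 mA.
V_DS = V_DD − I_D·R_D = 13 − 1.06×0.56 = 12.4 V.
Saturation requires V_DS ≥ V_GS − V_t = 1.23 V; 12.4 ≥ 1.23 ✓.

I_D ≈ 1.1 mA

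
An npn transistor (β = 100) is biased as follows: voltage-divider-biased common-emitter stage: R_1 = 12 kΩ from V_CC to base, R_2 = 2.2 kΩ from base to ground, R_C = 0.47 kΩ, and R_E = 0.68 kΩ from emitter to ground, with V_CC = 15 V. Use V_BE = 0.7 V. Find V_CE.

V_CE ≈ 12 V

Thevenize the base divider: V_Th = V_CC·R_2/(R_1+R_2) = 15×2.2/14.2 = 2.32 V, R_Th = R_1‖R_2 = 1.86 kΩ.
Base-emitter loop: V_Th = I_B·R_Th + V_BE + (β+1)I_B·R_E, so I_B = (2.32 − 0.7) / (1.86 + 101×0.68) = 0.023 mA.
I_C = β·I_B = 100×0.023 = 2.3 mA, and I_E = (β+1)I_B = 2.33 mA.
V_CE = V_CC − I_C·R_C − I_E·R_E = 15 − 2.3×0.47 − 2.33×0.68 = 12.3 V.
V_CE = 12.3 V > 0.2 V confirms active-region operation.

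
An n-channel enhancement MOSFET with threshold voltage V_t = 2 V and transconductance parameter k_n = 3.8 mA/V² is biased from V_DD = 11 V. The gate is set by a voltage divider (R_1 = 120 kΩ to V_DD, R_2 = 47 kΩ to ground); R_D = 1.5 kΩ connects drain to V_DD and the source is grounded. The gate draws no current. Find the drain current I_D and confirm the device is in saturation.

V_G = V_DD·R_2/(R_1+R_2) = 11×47/167 = 3.1 V. With the source grounded, V_GS = V_G = 3.1 V.
Assume saturation: I_D = (k_n/2)(V_GS − V_t)² = (3.8/2)×(3.1 − 2)² = 1.9×1.1² = 2.28 mA.
V_DS = V_DD − I_D·R_D = 11 − 2.28×1.5 = 7.58 V.
Saturation requires V_DS ≥ V_GS − V_t = 1.1 V; 7.58 ≥ 1.1 ✓.

I_D ≈ 2.3 mA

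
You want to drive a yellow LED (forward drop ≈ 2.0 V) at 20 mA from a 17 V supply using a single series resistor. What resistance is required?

The resistor drops V_S − V_D = 17 − 2.0 = 15 V at 20 mA.
R = 15 V / 20 mA = 0.75 kΩ.

R ≈ 0.75 kΩ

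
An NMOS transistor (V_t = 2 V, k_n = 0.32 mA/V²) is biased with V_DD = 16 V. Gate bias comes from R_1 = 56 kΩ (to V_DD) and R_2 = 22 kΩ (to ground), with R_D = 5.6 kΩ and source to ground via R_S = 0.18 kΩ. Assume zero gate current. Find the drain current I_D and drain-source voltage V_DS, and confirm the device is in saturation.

I_D ≈ 0.89 mA, V_DS ≈ 11 V

V_G = V_DD·R_2/(R_1+R_2) = 16×22/78 = 4.51 V.
Assume saturation: I_D = (k_n/2)(V_GS − V_t)² with V_GS = V_G − I_D·R_S = 4.51 − 0.18·I_D.
Substituting gives 0.00518·I_D² − 1.14·I_D + 1.01 = 0, with roots I_D = 0.886 or 220 mA.
The root I_D = 220 mA gives V_GS = -35.1 V ≤ V_t, so take I_D = 0.886 mA.
Then V_GS = 4.35 V and V_DS = V_DD − I_D(R_D+R_S) = 16 − 0.886×5.78 = 10.9 V.
Saturation requires V_DS ≥ V_GS − V_t = 2.35 V; 10.9 ≥ 2.35 ✓.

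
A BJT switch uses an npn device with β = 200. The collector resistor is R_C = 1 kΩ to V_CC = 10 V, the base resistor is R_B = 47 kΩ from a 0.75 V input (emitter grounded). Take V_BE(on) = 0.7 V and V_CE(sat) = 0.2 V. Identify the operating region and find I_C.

Assume active. Base-emitter loop: I_B = (V_BB − V_BE)/R_B = (0.75 − 0.7)/47 = 0.00106 mA.
I_C = β·I_B = 200×0.00106 = 0.213 mA.
V_CE = V_CC − I_C·R_C = 10 − 0.213×1 = 9.79 V > V_CE(sat), so the active-region assumption holds.

active; I_C ≈ 0.21 mA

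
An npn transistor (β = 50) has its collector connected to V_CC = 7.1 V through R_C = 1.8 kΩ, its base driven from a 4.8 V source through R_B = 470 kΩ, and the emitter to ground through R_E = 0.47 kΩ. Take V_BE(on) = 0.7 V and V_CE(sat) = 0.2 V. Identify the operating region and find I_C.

Assume active. Base-emitter loop: I_B = (V_BB − V_BE)/(R_B + (β+1)R_E) = (4.8 − 0.7)/(470 + 51×0.47) = 0.0083 mA.
I_C = β·I_B = 50×0.0083 = 0.415 mA.
V_CE = V_CC − I_C·R_C − I_E·R_E = 7.1 − 0.415×1.8 − 0.423×0.47 = 6.15 V > V_CE(sat), so the active-region assumption holds.

active; I_C ≈ 0.42 mA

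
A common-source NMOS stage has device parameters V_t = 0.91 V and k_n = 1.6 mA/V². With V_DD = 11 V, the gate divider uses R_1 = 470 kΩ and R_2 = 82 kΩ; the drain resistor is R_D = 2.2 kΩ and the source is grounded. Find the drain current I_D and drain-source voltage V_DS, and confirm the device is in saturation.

V_G = V_DD·R_2/(R_1+R_2) = 11×82/552 = 1.63 V. With the source grounded, V_GS = V_G = 1.63 V.
Assume saturation: I_D = (k_n/2)(V_GS − V_t)² = (1.6/2)×(1.63 − 0.91)² = 0.8×0.724² = 0.419 mA.
V_DS = V_DD − I_D·R_D = 11 − 0.419×2.2 = 10.1 V.
Saturation requires V_DS ≥ V_GS − V_t = 0.724 V; 10.1 ≥ 0.724 ✓.

I_D ≈ 0.42 mA, V_DS ≈ 10 V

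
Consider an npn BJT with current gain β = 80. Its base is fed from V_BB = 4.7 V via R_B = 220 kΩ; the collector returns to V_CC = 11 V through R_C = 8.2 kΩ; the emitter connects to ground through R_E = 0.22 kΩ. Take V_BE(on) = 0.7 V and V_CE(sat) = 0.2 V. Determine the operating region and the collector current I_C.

Assume active: I_B = (4.7 − 0.7)/(220 + 81×0.22) = 0.0168 mA, I_C = β·I_B = 1.35 mA.
Then V_CE = 11 − 1.35×8.2 − 1.36×0.22 = -0.333 V < 0.2 V — the active assumption fails.
Re-solve with V_CE = 0.2 V. KCL at the emitter: V_E/R_E = (V_BB−0.7−V_E)/R_B + (V_CC−0.2−V_E)/R_C, giving V_E = 0.286 V.
I_C = (V_CC − 0.2 − V_E)/R_C = (10.8 − 0.286)/8.2 = 1.28 mA.
Check: I_B = (4 − 0.286)/220 = 0.0169 mA, and β·I_B = 1.35 mA > I_C, confirming saturation.

saturation; I_C ≈ 1.3 mA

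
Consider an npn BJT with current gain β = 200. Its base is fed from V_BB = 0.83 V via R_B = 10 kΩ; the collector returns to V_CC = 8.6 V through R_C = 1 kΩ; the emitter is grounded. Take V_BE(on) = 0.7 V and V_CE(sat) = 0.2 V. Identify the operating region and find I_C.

active; I_C ≈ 2.6 mA

Assume active. Base-emitter loop: I_B = (V_BB − V_BE)/R_B = (0.83 − 0.7)/10 = 0.013 mA.
I_C = β·I_B = 200×0.013 = 2.6 mA.
V_CE = V_CC − I_C·R_C = 8.6 − 2.6×1 = 6 V > V_CE(sat), so the active-region assumption holds.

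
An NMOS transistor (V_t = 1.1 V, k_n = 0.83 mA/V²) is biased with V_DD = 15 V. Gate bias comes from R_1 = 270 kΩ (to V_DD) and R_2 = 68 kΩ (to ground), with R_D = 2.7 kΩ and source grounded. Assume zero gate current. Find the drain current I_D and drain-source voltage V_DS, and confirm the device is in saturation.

I_D ≈ 1.5 mA, V_DS ≈ 11 V

V_G = V_DD·R_2/(R_1+R_2) = 15×68/338 = 3.02 V. With the source grounded, V_GS = V_G = 3.02 V.
Assume saturation: I_D = (k_n/2)(V_GS − V_t)² = (0.83/2)×(3.02 − 1.1)² = 0.415×1.92² = 1.53 mA.
V_DS = V_DD − I_D·R_D = 15 − 1.53×2.7 = 10.9 V.
Saturation requires V_DS ≥ V_GS − V_t = 1.92 V; 10.9 ≥ 1.92 ✓.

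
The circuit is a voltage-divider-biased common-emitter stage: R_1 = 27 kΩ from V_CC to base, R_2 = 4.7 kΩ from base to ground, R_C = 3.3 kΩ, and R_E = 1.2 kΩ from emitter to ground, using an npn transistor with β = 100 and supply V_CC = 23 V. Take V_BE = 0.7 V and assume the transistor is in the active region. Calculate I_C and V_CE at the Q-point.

I_C ≈ 2.2 mA, V_CE ≈ 13 V

Thevenize the base divider: V_Th = V_CC·R_2/(R_1+R_2) = 23×4.7/31.7 = 3.41 V, R_Th = R_1‖R_2 = 4 kΩ.
Base-emitter loop: V_Th = I_B·R_Th + V_BE + (β+1)I_B·R_E, so I_B = (3.41 − 0.7) / (4 + 101×1.2) = 0.0216 mA.
I_C = β·I_B = 100×0.0216 = 2.16 mA, and I_E = (β+1)I_B = 2.19 mA.
V_CE = V_CC − I_C·R_C − I_E·R_E = 23 − 2.16×3.3 − 2.19×1.2 = 13.2 V.
V_CE = 13.2 V > 0.2 V confirms active-region operation.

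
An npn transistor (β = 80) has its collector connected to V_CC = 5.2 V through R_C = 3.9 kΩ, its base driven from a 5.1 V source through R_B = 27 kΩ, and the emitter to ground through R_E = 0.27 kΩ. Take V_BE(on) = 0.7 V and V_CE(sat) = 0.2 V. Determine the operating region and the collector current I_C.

saturation; I_C ≈ 1.2 mA

Assume active: I_B = (5.1 − 0.7)/(27 + 81×0.27) = 0.09 mA, I_C = β·I_B = 7.2 mA.
Then V_CE = 5.2 − 7.2×3.9 − 7.29×0.27 = -24.9 V < 0.2 V — the active assumption fails.
Re-solve with V_CE = 0.2 V. KCL at the emitter: V_E/R_E = (V_BB−0.7−V_E)/R_B + (V_CC−0.2−V_E)/R_C, giving V_E = 0.362 V.
I_C = (V_CC − 0.2 − V_E)/R_C = (5 − 0.362)/3.9 = 1.19 mA.
Check: I_B = (4.4 − 0.362)/27 = 0.15 mA, and β·I_B = 12 mA > I_C, confirming saturation.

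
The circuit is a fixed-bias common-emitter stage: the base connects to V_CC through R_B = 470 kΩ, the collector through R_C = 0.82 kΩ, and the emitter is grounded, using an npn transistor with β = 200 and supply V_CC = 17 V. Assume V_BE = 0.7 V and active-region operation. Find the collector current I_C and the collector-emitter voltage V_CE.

I_C ≈ 6.9 mA, V_CE ≈ 11 V

Base loop: V_CC = I_B·R_B + V_BE, so I_B = (17 − 0.7)/470 kΩ = 0.0347 mA.
In the active region I_C = β·I_B = 200 × 0.0347 = 6.94 mA.
Collector loop: V_CE = V_CC − I_C·R_C = 17 − 6.94×0.82 = 11.3 V.
Since V_CE = 11.3 V > V_CE(sat) ≈ 0.2 V, the transistor is in the active region as assumed.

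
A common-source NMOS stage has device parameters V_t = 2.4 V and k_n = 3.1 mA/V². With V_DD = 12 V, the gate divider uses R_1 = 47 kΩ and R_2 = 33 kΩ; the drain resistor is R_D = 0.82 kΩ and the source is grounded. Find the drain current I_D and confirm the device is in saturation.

I_D ≈ 10 mA

V_G = V_DD·R_2/(R_1+R_2) = 12×33/80 = 4.95 V. With the source grounded, V_GS = V_G = 4.95 V.
Assume saturation: I_D = (k_n/2)(V_GS − V_t)² = (3.1/2)×(4.95 − 2.4)² = 1.55×2.55² = 10.1 mA.
V_DS = V_DD − I_D·R_D = 12 − 10.1×0.82 = 3.74 V.
Saturation requires V_DS ≥ V_GS − V_t = 2.55 V; 3.74 ≥ 2.55 ✓.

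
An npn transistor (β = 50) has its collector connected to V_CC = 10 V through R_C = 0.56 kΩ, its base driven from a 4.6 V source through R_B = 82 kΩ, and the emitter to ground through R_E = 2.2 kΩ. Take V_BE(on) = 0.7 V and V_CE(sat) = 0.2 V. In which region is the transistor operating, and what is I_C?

active; I_C ≈ 1 mA

Assume active. Base-emitter loop: I_B = (V_BB − V_BE)/(R_B + (β+1)R_E) = (4.6 − 0.7)/(82 + 51×2.2) = 0.0201 mA.
I_C = β·I_B = 50×0.0201 = 1 mA.
V_CE = V_CC − I_C·R_C − I_E·R_E = 10 − 1×0.56 − 1.02×2.2 = 7.18 V > V_CE(sat), so the active-region assumption holds.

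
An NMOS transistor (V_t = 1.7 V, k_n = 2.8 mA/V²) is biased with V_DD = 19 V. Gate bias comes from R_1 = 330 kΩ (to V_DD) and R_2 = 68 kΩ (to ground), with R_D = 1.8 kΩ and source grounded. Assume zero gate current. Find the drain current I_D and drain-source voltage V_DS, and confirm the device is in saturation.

V_G = V_DD·R_2/(R_1+R_2) = 19×68/398 = 3.25 V. With the source grounded, V_GS = V_G = 3.25 V.
Assume saturation: I_D = (k_n/2)(V_GS − V_t)² = (2.8/2)×(3.25 − 1.7)² = 1.4×1.55² = 3.35 mA.
V_DS = V_DD − I_D·R_D = 19 − 3.35×1.8 = 13 V.
Saturation requires V_DS ≥ V_GS − V_t = 1.55 V; 13 ≥ 1.55 ✓.

I_D ≈ 3.3 mA, V_DS ≈ 13 V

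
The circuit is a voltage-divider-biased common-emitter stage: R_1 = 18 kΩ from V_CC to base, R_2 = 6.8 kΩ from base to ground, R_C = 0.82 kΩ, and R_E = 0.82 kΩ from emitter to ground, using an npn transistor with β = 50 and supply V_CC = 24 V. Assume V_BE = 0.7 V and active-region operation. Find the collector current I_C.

Thevenize the base divider: V_Th = V_CC·R_2/(R_1+R_2) = 24×6.8/24.8 = 6.58 V, R_Th = R_1‖R_2 = 4.94 kΩ.
Base-emitter loop: V_Th = I_B·R_Th + V_BE + (β+1)I_B·R_E, so I_B = (6.58 − 0.7) / (4.94 + 51×0.82) = 0.126 mA.
I_C = β·I_B = 50×0.126 = 6.29 mA, and I_E = (β+1)I_B = 6.41 mA.
V_CE = V_CC − I_C·R_C − I_E·R_E = 24 − 6.29×0.82 − 6.41×0.82 = 13.6 V.
V_CE = 13.6 V > 0.2 V confirms active-region operation.

I_C ≈ 6.3 mA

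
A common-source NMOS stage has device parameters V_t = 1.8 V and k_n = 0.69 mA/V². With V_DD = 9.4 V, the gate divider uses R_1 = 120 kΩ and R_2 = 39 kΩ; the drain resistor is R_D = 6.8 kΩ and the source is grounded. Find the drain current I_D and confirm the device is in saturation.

I_D ≈ 0.088 mA

V_G = V_DD·R_2/(R_1+R_2) = 9.4×39/159 = 2.31 V. With the source grounded, V_GS = V_G = 2.31 V.
Assume saturation: I_D = (k_n/2)(V_GS − V_t)² = (0.69/2)×(2.31 − 1.8)² = 0.345×0.506² = 0.0882 mA.
V_DS = V_DD − I_D·R_D = 9.4 − 0.0882×6.8 = 8.8 V.
Saturation requires V_DS ≥ V_GS − V_t = 0.506 V; 8.8 ≥ 0.506 ✓.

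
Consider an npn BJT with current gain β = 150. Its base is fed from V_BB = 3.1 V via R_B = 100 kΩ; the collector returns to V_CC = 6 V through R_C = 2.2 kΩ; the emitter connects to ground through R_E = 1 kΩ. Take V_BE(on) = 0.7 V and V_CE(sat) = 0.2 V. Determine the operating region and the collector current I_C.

active; I_C ≈ 1.4 mA

Assume active. Base-emitter loop: I_B = (V_BB − V_BE)/(R_B + (β+1)R_E) = (3.1 − 0.7)/(100 + 151×1) = 0.00956 mA.
I_C = β·I_B = 150×0.00956 = 1.43 mA.
V_CE = V_CC − I_C·R_C − I_E·R_E = 6 − 1.43×2.2 − 1.44×1 = 1.4 V > V_CE(sat), so the active-region assumption holds.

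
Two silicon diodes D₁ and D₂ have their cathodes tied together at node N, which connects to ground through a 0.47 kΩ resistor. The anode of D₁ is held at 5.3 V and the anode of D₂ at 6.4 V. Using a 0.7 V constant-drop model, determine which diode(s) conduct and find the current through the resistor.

Assume both conduct. Then node N would need to be at both 5.3−0.7 = 4.6 V and 6.4−0.7 = 5.7 V, which is impossible.
Assume only D₂ conducts: V_N = 6.4 − 0.7 = 5.7 V, so I_R = 5.7/0.47 = 12.1 mA.
Check D₁: its anode-to-cathode voltage is 5.3 − 5.7 = -0.4 V < 0.7 V, so it is off. The assumption is consistent.

Only D₂ conducts; I_R ≈ 12 mA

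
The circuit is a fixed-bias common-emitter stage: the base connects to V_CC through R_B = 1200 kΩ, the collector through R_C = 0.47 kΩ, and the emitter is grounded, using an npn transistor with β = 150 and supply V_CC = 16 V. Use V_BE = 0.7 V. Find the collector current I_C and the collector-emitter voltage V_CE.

Base loop: V_CC = I_B·R_B + V_BE, so I_B = (16 − 0.7)/1200 kΩ = 0.0128 mA.
In the active region I_C = β·I_B = 150 × 0.0128 = 1.91 mA.
Collector loop: V_CE = V_CC − I_C·R_C = 16 − 1.91×0.47 = 15.1 V.
Since V_CE = 15.1 V > V_CE(sat) ≈ 0.2 V, the transistor is in the active region as assumed.

I_C ≈ 1.9 mA, V_CE ≈ 15 V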